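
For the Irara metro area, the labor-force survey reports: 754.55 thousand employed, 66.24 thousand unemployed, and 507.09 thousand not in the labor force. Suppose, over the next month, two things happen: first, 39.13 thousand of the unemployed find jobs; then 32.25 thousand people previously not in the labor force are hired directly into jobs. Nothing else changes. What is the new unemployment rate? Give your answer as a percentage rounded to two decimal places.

Initially, labor force = 754.55 + 66.24 = 820.79 thousand, so u = 66.24/820.79 = 8.07%.
After the first change, unemployed falls and employed rises by 39.13; labor force unchanged → E = 793.68, U = 27.11, labor force = 820.79 thousand.
After the second change, employed and labor force both rise by 32.25; unemployed unchanged → E = 825.93, U = 27.11, labor force = 853.04 thousand.
New unemployment rate = 27.11 / 853.04 = 3.18%.

New unemployment rate ≈ 3.18%.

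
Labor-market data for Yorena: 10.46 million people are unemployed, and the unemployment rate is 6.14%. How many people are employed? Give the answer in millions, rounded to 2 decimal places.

About 159.90 million are employed.

Labor force = U / u = 10.46 / 0.0614 ≈ 170.36 million.
Employed = labor force − unemployed = 170.36 − 10.46 = 159.90 million.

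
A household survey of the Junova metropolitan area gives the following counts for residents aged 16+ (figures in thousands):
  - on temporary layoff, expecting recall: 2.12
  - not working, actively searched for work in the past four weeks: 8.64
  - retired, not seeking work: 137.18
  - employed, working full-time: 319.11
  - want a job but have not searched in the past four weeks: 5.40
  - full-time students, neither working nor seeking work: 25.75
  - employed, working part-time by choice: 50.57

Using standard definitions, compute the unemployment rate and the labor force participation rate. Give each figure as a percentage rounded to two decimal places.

Employed = 319.11 + 50.57 = 369.68 thousand.
Unemployed = 2.12 + 8.64 = 10.76 thousand (jobless and actively searching, or on temporary layoff).
Labor force = 369.68 + 10.76 = 380.44 thousand.
Not in labor force = 137.18 + 5.40 + 25.75 = 168.33 thousand (those not working and not actively searching are outside the labor force — including those who want a job but have given up searching).
Civilian working-age population = 380.44 + 168.33 = 548.77 thousand.
Unemployment rate = 10.76 / 380.44 = 2.83%.
Labor force participation rate = 380.44 / 548.77 = 69.33%.

Unemployment rate ≈ 2.83%; labor force participation rate ≈ 69.33%.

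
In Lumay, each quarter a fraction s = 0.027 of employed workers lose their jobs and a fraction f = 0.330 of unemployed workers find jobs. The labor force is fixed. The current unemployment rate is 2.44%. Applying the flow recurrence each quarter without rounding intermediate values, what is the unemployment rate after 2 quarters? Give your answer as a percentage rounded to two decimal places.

Unemployment rate after two quarters ≈ 5.44%.

With a fixed labor force, u_{t+1} = u_t + s·(1−u_t) − f·u_t = u_t·(1−s−f) + s.
Here 1−s−f = 0.643 and s = 0.027.
u_1 = 0.024400 × 0.643 + 0.027 = 0.042689.
u_2 = 0.042689 × 0.643 + 0.027 = 0.054449.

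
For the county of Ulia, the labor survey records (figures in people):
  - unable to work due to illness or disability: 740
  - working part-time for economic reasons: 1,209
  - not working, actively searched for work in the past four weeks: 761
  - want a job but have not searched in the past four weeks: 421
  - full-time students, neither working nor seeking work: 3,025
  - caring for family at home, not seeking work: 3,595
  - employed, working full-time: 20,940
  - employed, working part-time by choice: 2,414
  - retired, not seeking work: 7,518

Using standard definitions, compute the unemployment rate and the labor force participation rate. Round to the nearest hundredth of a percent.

Unemployment rate ≈ 3.01%; labor force participation rate ≈ 62.34%.

Employed = 1,209 + 20,940 + 2,414 = 24,563 (anyone who worked, including part-time for economic reasons, counts as employed).
Unemployed = 761.
Labor force = 24,563 + 761 = 25,324.
Not in labor force = 740 + 421 + 3,025 + 3,595 + 7,518 = 15,299 (those not working and not actively searching are outside the labor force — including those who want a job but have given up searching).
Civilian working-age population = 25,324 + 15,299 = 40,623.
Unemployment rate = 761 / 25,324 = 3.01%.
Labor force participation rate = 25,324 / 40,623 = 62.34%.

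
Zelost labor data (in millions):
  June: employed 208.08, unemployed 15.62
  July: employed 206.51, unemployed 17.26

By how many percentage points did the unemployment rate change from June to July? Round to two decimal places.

June: labor force = 208.08 + 15.62 = 223.70; u = 15.62/223.70 = 6.98%.
July: labor force = 206.51 + 17.26 = 223.77; u = 17.26/223.77 = 7.71%.
Change = 7.71% − 6.98% = +0.73 pp.

The unemployment rate changed by +0.73 percentage points.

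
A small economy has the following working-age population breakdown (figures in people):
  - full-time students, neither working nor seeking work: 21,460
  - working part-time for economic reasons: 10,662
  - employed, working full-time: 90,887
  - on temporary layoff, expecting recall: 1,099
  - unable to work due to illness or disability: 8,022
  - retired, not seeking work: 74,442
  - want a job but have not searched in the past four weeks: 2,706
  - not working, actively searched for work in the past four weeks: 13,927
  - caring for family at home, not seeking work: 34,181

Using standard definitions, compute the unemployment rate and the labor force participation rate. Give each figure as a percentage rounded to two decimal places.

Employed = 10,662 + 90,887 = 101,549 (anyone who worked, including part-time for economic reasons, counts as employed).
Unemployed = 1,099 + 13,927 = 15,026 (jobless and actively searching, or on temporary layoff).
Labor force = 101,549 + 15,026 = 116,575.
Not in labor force = 21,460 + 8,022 + 74,442 + 2,706 + 34,181 = 140,811 (those not working and not actively searching are outside the labor force — including those who want a job but have given up searching).
Civilian working-age population = 116,575 + 140,811 = 257,386.
Unemployment rate = 15,026 / 116,575 = 12.89%.
Labor force participation rate = 116,575 / 257,386 = 45.29%.

Unemployment rate ≈ 12.89%; labor force participation rate ≈ 45.29%.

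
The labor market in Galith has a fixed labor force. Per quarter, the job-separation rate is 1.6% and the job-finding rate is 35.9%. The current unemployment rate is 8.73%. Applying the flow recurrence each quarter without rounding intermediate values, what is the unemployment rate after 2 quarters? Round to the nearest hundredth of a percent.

With a fixed labor force, u_{t+1} = u_t + s·(1−u_t) − f·u_t = u_t·(1−s−f) + s.
Here 1−s−f = 0.625 and s = 0.016.
u_1 = 0.087300 × 0.625 + 0.016 = 0.070563.
u_2 = 0.070563 × 0.625 + 0.016 = 0.060102.

Unemployment rate after two quarters ≈ 6.01%.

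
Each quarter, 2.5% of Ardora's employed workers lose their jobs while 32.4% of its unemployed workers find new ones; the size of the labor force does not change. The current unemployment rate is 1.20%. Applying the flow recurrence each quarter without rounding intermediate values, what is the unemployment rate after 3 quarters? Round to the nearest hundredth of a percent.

With a fixed labor force, u_{t+1} = u_t + s·(1−u_t) − f·u_t = u_t·(1−s−f) + s.
Here 1−s−f = 0.651 and s = 0.025.
u_1 = 0.012000 × 0.651 + 0.025 = 0.032812.
u_2 = 0.032812 × 0.651 + 0.025 = 0.046361.
u_3 = 0.046361 × 0.651 + 0.025 = 0.055181.

Unemployment rate after three quarters ≈ 5.52%.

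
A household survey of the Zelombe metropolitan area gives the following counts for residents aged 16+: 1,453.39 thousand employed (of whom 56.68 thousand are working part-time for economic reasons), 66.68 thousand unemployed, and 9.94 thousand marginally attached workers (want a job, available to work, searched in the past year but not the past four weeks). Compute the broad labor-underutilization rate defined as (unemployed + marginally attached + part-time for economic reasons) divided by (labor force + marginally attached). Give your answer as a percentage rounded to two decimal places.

Broad underutilization rate ≈ 8.71%.

Labor force = 1,453.39 + 66.68 = 1,520.07 thousand.
Numerator = 66.68 + 9.94 + 56.68 = 133.30 thousand.
Denominator = 1,520.07 + 9.94 = 1,530.01 thousand.
Broad rate = 133.30 / 1,530.01 = 8.71%.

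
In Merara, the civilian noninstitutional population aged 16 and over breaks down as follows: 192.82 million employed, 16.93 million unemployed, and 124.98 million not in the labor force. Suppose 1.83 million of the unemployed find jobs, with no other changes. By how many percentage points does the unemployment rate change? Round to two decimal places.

Initially, labor force = 192.82 + 16.93 = 209.75 million, so u = 16.93/209.75 = 8.07%.
After the change, unemployed falls and employed rises by 1.83; labor force unchanged → E = 194.65, U = 15.10, labor force = 209.75 million.
New unemployment rate = 15.10 / 209.75 = 7.20%.
Change = 7.20% − 8.07% = −0.87 percentage points.

The unemployment rate changes by −0.87 percentage points.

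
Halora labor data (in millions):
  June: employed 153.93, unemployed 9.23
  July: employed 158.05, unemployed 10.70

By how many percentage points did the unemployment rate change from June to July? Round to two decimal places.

June: labor force = 153.93 + 9.23 = 163.16; u = 9.23/163.16 = 5.66%.
July: labor force = 158.05 + 10.70 = 168.75; u = 10.70/168.75 = 6.34%.
Change = 6.34% − 5.66% = +0.68 pp.

The unemployment rate changed by +0.68 percentage points.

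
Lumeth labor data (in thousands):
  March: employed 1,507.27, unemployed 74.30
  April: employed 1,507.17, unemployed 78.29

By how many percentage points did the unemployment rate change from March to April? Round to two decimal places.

March: labor force = 1,507.27 + 74.30 = 1,581.57; u = 74.30/1,581.57 = 4.70%.
April: labor force = 1,507.17 + 78.29 = 1,585.46; u = 78.29/1,585.46 = 4.94%.
Change = 4.94% − 4.70% = +0.24 pp.

The unemployment rate changed by +0.24 percentage points.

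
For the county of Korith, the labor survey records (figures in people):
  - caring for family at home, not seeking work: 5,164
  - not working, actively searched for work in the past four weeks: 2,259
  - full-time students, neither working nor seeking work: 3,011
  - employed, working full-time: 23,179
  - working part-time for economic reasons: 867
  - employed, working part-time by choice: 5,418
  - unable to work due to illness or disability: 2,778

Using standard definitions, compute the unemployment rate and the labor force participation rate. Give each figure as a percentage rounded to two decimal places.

Employed = 23,179 + 867 + 5,418 = 29,464 (anyone who worked, including part-time for economic reasons, counts as employed).
Unemployed = 2,259.
Labor force = 29,464 + 2,259 = 31,723.
Not in labor force = 5,164 + 3,011 + 2,778 = 10,953 (those not working and not actively searching are outside the labor force).
Civilian working-age population = 31,723 + 10,953 = 42,676.
Unemployment rate = 2,259 / 31,723 = 7.12%.
Labor force participation rate = 31,723 / 42,676 = 74.33%.

Unemployment rate ≈ 7.12%; labor force participation rate ≈ 74.33%.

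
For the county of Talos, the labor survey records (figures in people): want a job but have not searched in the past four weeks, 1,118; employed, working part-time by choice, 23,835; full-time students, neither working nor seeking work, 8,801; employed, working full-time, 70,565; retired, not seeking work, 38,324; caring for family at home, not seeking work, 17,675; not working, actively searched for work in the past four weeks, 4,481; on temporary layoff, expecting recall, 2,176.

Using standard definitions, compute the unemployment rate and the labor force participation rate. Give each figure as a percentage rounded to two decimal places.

Employed = 23,835 + 70,565 = 94,400.
Unemployed = 4,481 + 2,176 = 6,657 (jobless and actively searching, or on temporary layoff).
Labor force = 94,400 + 6,657 = 101,057.
Not in labor force = 1,118 + 8,801 + 38,324 + 17,675 = 65,918 (those not working and not actively searching are outside the labor force — including those who want a job but have given up searching).
Civilian working-age population = 101,057 + 65,918 = 166,975.
Unemployment rate = 6,657 / 101,057 = 6.59%.
Labor force participation rate = 101,057 / 166,975 = 60.52%.

Unemployment rate ≈ 6.59%; labor force participation rate ≈ 60.52%.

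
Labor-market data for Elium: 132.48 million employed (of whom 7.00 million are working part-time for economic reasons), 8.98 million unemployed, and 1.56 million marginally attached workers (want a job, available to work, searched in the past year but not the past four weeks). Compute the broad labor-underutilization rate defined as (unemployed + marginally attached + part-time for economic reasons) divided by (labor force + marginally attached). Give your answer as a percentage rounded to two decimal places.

Labor force = 132.48 + 8.98 = 141.46 million.
Numerator = 8.98 + 1.56 + 7.00 = 17.54 million.
Denominator = 141.46 + 1.56 = 143.02 million.
Broad rate = 17.54 / 143.02 = 12.26%.

Broad underutilization rate ≈ 12.26%.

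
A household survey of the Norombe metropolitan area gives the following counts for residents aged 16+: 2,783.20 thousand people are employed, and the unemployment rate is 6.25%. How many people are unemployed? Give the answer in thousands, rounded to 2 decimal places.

Let U be the number unemployed. The labor force is E + U, and U/(E+U) = 0.0625.
So U = 0.0625 × 2,783.20 / (1 − 0.0625) = 173.9500 / 0.9375 ≈ 185.55 thousand.

About 185.55 thousand are unemployed.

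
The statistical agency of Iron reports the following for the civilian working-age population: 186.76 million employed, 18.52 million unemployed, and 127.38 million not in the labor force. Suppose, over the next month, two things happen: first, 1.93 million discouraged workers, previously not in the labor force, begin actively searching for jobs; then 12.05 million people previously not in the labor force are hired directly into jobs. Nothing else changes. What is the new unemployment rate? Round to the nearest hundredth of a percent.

Initially, labor force = 186.76 + 18.52 = 205.28 million, so u = 18.52/205.28 = 9.02%.
After the first change, unemployed and labor force both rise by 1.93 → E = 186.76, U = 20.45, labor force = 207.21 million.
After the second change, employed and labor force both rise by 12.05; unemployed unchanged → E = 198.81, U = 20.45, labor force = 219.26 million.
New unemployment rate = 20.45 / 219.26 = 9.33%.

New unemployment rate ≈ 9.33%.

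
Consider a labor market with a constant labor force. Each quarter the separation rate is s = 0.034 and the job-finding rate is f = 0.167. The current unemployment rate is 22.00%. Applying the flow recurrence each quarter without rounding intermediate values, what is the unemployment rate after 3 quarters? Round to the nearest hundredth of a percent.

With a fixed labor force, u_{t+1} = u_t + s·(1−u_t) − f·u_t = u_t·(1−s−f) + s.
Here 1−s−f = 0.799 and s = 0.034.
u_1 = 0.220000 × 0.799 + 0.034 = 0.209780.
u_2 = 0.209780 × 0.799 + 0.034 = 0.201614.
u_3 = 0.201614 × 0.799 + 0.034 = 0.195090.

Unemployment rate after three quarters ≈ 19.51%.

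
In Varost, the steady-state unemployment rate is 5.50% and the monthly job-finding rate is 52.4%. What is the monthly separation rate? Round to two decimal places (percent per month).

From u* = s/(s+f): s = u·f/(1−u).
s = 0.0550 × 52.4 / (1 − 0.0550) = 2.8820 / 0.9450 ≈ 3.05% per month.

Separation rate ≈ 3.05% per month.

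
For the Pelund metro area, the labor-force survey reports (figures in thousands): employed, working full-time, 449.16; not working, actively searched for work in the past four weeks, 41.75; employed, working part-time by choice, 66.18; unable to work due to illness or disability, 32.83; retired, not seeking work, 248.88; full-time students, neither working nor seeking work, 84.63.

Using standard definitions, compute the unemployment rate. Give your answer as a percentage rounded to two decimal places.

Unemployment rate ≈ 7.49%.

Employed = 449.16 + 66.18 = 515.34 thousand.
Unemployed = 41.75 thousand.
Labor force = 515.34 + 41.75 = 557.09 thousand.
Unemployment rate = 41.75 / 557.09 = 7.49%.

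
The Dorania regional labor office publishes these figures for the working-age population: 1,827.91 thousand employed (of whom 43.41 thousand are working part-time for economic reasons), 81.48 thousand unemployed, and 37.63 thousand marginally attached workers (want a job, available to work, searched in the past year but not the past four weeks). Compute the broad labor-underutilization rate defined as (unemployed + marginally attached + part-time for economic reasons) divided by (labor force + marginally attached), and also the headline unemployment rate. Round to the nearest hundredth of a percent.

Broad underutilization rate ≈ 8.35%; headline unemployment rate ≈ 4.27%.

Labor force = 1,827.91 + 81.48 = 1,909.39 thousand.
Numerator = 81.48 + 37.63 + 43.41 = 162.52 thousand.
Denominator = 1,909.39 + 37.63 = 1,947.02 thousand.
Broad rate = 162.52 / 1,947.02 = 8.35%.
Headline unemployment rate = 81.48 / 1,909.39 = 4.27%.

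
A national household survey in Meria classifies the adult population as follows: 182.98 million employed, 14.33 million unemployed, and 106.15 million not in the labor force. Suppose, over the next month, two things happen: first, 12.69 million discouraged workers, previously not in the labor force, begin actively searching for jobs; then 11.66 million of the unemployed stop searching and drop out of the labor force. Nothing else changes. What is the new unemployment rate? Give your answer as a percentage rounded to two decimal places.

New unemployment rate ≈ 7.74%.

Initially, labor force = 182.98 + 14.33 = 197.31 million, so u = 14.33/197.31 = 7.26%.
After the first change, unemployed and labor force both rise by 12.69 → E = 182.98, U = 27.02, labor force = 210.00 million.
After the second change, unemployed and labor force both fall by 11.66 → E = 182.98, U = 15.36, labor force = 198.34 million.
New unemployment rate = 15.36 / 198.34 = 7.74%.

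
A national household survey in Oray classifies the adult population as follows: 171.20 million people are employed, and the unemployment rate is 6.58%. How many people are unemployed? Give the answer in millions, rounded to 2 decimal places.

Let U be the number unemployed. The labor force is E + U, and U/(E+U) = 0.0658.
So U = 0.0658 × 171.20 / (1 − 0.0658) = 11.2650 / 0.9342 ≈ 12.06 million.

About 12.06 million are unemployed.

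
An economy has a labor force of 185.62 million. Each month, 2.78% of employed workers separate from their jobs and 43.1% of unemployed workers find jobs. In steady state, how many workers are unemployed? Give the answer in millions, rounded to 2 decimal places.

Steady-state unemployment rate u* = s/(s+f) = 2.78/(2.78+43.1) = 0.060593.
Unemployed = u* × labor force = 0.060593 × 185.62 ≈ 11.25 million.

About 11.25 million are unemployed in steady state.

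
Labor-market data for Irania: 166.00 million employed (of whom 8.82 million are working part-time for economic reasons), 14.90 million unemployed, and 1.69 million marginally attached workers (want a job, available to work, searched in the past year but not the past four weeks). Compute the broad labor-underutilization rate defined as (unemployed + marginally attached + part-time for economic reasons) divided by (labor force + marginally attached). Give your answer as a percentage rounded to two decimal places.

Broad underutilization rate ≈ 13.92%.

Labor force = 166.00 + 14.90 = 180.90 million.
Numerator = 14.90 + 1.69 + 8.82 = 25.41 million.
Denominator = 180.90 + 1.69 = 182.59 million.
Broad rate = 25.41 / 182.59 = 13.92%.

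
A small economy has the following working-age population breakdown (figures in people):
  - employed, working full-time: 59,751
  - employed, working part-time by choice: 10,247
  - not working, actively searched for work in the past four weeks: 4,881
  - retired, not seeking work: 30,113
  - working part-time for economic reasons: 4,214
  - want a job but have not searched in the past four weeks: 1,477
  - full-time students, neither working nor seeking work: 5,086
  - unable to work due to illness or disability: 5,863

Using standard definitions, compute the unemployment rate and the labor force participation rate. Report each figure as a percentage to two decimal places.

Employed = 59,751 + 10,247 + 4,214 = 74,212 (anyone who worked, including part-time for economic reasons, counts as employed).
Unemployed = 4,881.
Labor force = 74,212 + 4,881 = 79,093.
Not in labor force = 30,113 + 1,477 + 5,086 + 5,863 = 42,539 (those not working and not actively searching are outside the labor force — including those who want a job but have given up searching).
Civilian working-age population = 79,093 + 42,539 = 121,632.
Unemployment rate = 4,881 / 79,093 = 6.17%.
Labor force participation rate = 79,093 / 121,632 = 65.03%.

Unemployment rate ≈ 6.17%; labor force participation rate ≈ 65.03%.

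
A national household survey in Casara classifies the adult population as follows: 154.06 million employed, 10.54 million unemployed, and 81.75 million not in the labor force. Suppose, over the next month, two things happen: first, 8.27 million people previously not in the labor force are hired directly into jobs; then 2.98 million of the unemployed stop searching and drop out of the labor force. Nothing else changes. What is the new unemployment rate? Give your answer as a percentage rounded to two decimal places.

New unemployment rate ≈ 4.45%.

Initially, labor force = 154.06 + 10.54 = 164.60 million, so u = 10.54/164.60 = 6.40%.
After the first change, employed and labor force both rise by 8.27; unemployed unchanged → E = 162.33, U = 10.54, labor force = 172.87 million.
After the second change, unemployed and labor force both fall by 2.98 → E = 162.33, U = 7.56, labor force = 169.89 million.
New unemployment rate = 7.56 / 169.89 = 4.45%.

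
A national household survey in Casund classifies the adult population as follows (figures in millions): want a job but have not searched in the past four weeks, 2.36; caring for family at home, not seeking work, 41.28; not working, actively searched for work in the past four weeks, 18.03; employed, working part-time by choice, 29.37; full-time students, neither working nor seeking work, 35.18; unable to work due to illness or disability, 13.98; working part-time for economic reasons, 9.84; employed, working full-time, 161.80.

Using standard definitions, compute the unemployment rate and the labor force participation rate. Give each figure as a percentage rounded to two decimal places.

Employed = 29.37 + 9.84 + 161.80 = 201.01 million (anyone who worked, including part-time for economic reasons, counts as employed).
Unemployed = 18.03 million.
Labor force = 201.01 + 18.03 = 219.04 million.
Not in labor force = 2.36 + 41.28 + 35.18 + 13.98 = 92.80 million (those not working and not actively searching are outside the labor force — including those who want a job but have given up searching).
Civilian working-age population = 219.04 + 92.80 = 311.84 million.
Unemployment rate = 18.03 / 219.04 = 8.23%.
Labor force participation rate = 219.04 / 311.84 = 70.24%.

Unemployment rate ≈ 8.23%; labor force participation rate ≈ 70.24%.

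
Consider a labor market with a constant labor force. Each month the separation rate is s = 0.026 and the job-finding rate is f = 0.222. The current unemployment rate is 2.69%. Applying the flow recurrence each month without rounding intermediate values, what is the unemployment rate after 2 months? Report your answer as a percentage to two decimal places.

Unemployment rate after two months ≈ 6.08%.

With a fixed labor force, u_{t+1} = u_t + s·(1−u_t) − f·u_t = u_t·(1−s−f) + s.
Here 1−s−f = 0.752 and s = 0.026.
u_1 = 0.026900 × 0.752 + 0.026 = 0.046229.
u_2 = 0.046229 × 0.752 + 0.026 = 0.060764.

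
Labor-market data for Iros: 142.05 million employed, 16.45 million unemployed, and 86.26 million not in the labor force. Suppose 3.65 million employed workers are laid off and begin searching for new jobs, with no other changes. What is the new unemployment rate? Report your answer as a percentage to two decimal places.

New unemployment rate ≈ 12.68%.

Initially, labor force = 142.05 + 16.45 = 158.50 million, so u = 16.45/158.50 = 10.38%.
After the change, employed falls and unemployed rises by 3.65; labor force unchanged → E = 138.40, U = 20.10, labor force = 158.50 million.
New unemployment rate = 20.10 / 158.50 = 12.68%.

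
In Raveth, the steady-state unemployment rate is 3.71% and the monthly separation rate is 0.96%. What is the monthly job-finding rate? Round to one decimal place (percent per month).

From u* = s/(s+f): f = s·(1−u)/u.
f = 0.96 × (1 − 0.0371) / 0.0371 = 0.9244 / 0.0371 ≈ 24.9% per month.

Job-finding rate ≈ 24.9% per month.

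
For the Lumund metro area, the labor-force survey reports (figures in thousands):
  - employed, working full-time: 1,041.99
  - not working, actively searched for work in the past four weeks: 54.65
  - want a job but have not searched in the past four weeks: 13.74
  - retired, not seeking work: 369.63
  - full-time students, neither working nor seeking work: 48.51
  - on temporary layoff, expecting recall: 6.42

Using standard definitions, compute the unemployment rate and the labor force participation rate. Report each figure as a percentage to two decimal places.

Employed = 1,041.99 thousand.
Unemployed = 54.65 + 6.42 = 61.07 thousand (jobless and actively searching, or on temporary layoff).
Labor force = 1,041.99 + 61.07 = 1,103.06 thousand.
Not in labor force = 13.74 + 369.63 + 48.51 = 431.88 thousand (those not working and not actively searching are outside the labor force — including those who want a job but have given up searching).
Civilian working-age population = 1,103.06 + 431.88 = 1,534.94 thousand.
Unemployment rate = 61.07 / 1,103.06 = 5.54%.
Labor force participation rate = 1,103.06 / 1,534.94 = 71.86%.

Unemployment rate ≈ 5.54%; labor force participation rate ≈ 71.86%.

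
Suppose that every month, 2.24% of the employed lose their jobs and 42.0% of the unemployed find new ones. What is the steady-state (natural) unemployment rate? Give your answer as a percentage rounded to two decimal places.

Steady-state unemployment rate ≈ 5.06%.

At steady state the flows balance: s·E = f·U, so U/(E+U) = s/(s+f).
u* = 2.24 / (2.24 + 42.0) = 2.24 / 44.24 = 5.06%.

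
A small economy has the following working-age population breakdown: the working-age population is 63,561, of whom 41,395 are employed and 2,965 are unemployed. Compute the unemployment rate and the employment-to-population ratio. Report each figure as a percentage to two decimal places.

Labor force = employed + unemployed = 41,395 + 2,965 = 44,360.
Unemployment rate = 2,965 / 44,360 = 6.68%.
Employment-population ratio = 41,395 / 63,561 = 65.13%.

Unemployment rate ≈ 6.68%; employment-population ratio ≈ 65.13%.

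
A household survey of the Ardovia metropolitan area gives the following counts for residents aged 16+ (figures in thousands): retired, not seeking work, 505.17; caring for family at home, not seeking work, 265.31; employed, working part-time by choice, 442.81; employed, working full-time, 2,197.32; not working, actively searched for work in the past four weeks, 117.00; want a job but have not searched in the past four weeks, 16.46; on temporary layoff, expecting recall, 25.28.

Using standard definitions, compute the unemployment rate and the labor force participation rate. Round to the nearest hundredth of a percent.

Employed = 442.81 + 2,197.32 = 2,640.13 thousand.
Unemployed = 117.00 + 25.28 = 142.28 thousand (jobless and actively searching, or on temporary layoff).
Labor force = 2,640.13 + 142.28 = 2,782.41 thousand.
Not in labor force = 505.17 + 265.31 + 16.46 = 786.94 thousand (those not working and not actively searching are outside the labor force — including those who want a job but have given up searching).
Civilian working-age population = 2,782.41 + 786.94 = 3,569.35 thousand.
Unemployment rate = 142.28 / 2,782.41 = 5.11%.
Labor force participation rate = 2,782.41 / 3,569.35 = 77.95%.

Unemployment rate ≈ 5.11%; labor force participation rate ≈ 77.95%.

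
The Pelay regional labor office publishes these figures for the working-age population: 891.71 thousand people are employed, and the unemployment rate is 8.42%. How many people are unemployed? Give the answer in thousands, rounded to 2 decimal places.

About 81.99 thousand are unemployed.

Let U be the number unemployed. The labor force is E + U, and U/(E+U) = 0.0842.
So U = 0.0842 × 891.71 / (1 − 0.0842) = 75.0820 / 0.9158 ≈ 81.99 thousand.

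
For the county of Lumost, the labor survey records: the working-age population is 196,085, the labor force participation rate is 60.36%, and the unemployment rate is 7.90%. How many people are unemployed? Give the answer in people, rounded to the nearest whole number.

About 9,350 are unemployed.

Labor force = 0.6036 × 196,085 = 118,357.
Unemployed = 0.0790 × 118,357 ≈ 9,350.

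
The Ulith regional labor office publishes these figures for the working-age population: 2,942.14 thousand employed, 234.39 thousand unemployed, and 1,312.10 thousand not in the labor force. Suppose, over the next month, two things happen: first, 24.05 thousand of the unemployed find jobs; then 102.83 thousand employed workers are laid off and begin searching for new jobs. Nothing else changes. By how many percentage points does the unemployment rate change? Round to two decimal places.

The unemployment rate changes by +2.48 percentage points.

Initially, labor force = 2,942.14 + 234.39 = 3,176.53 thousand, so u = 234.39/3,176.53 = 7.38%.
After the first change, unemployed falls and employed rises by 24.05; labor force unchanged → E = 2,966.19, U = 210.34, labor force = 3,176.53 thousand.
After the second change, employed falls and unemployed rises by 102.83; labor force unchanged → E = 2,863.36, U = 313.17, labor force = 3,176.53 thousand.
New unemployment rate = 313.17 / 3,176.53 = 9.86%.
Change = 9.86% − 7.38% = +2.48 percentage points.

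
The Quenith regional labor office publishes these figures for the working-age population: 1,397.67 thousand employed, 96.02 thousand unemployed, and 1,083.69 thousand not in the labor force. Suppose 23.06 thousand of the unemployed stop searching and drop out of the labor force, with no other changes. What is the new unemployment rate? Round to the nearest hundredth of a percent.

New unemployment rate ≈ 4.96%.

Initially, labor force = 1,397.67 + 96.02 = 1,493.69 thousand, so u = 96.02/1,493.69 = 6.43%.
After the change, unemployed and labor force both fall by 23.06 → E = 1,397.67, U = 72.96, labor force = 1,470.63 thousand.
New unemployment rate = 72.96 / 1,470.63 = 4.96%.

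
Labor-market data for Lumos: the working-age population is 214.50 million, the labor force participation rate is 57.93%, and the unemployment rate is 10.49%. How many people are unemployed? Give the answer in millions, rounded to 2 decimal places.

Labor force = 0.5793 × 214.50 = 124.26 million.
Unemployed = 0.1049 × 124.26 ≈ 13.03 million.

About 13.03 million are unemployed.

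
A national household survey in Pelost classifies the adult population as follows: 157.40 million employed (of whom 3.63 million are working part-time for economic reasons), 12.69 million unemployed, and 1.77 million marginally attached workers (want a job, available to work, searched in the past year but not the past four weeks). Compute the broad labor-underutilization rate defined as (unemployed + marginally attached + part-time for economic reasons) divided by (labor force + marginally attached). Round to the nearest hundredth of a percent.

Broad underutilization rate ≈ 10.53%.

Labor force = 157.40 + 12.69 = 170.09 million.
Numerator = 12.69 + 1.77 + 3.63 = 18.09 million.
Denominator = 170.09 + 1.77 = 171.86 million.
Broad rate = 18.09 / 171.86 = 10.53%.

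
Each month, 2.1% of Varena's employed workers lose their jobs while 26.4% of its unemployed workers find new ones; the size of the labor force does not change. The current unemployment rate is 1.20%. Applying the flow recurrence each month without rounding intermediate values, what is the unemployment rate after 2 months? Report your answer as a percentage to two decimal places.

With a fixed labor force, u_{t+1} = u_t + s·(1−u_t) − f·u_t = u_t·(1−s−f) + s.
Here 1−s−f = 0.715 and s = 0.021.
u_1 = 0.012000 × 0.715 + 0.021 = 0.029580.
u_2 = 0.029580 × 0.715 + 0.021 = 0.042150.

Unemployment rate after two months ≈ 4.21%.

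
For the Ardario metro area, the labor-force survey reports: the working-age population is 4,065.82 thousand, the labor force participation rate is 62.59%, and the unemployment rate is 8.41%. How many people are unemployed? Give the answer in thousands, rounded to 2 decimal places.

About 214.02 thousand are unemployed.

Labor force = 0.6259 × 4,065.82 = 2,544.80 thousand.
Unemployed = 0.0841 × 2,544.80 ≈ 214.02 thousand.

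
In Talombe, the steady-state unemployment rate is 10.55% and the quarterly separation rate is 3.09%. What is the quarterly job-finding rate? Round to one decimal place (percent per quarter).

From u* = s/(s+f): f = s·(1−u)/u.
f = 3.09 × (1 − 0.1055) / 0.1055 = 2.7640 / 0.1055 ≈ 26.2% per quarter.

Job-finding rate ≈ 26.2% per quarter.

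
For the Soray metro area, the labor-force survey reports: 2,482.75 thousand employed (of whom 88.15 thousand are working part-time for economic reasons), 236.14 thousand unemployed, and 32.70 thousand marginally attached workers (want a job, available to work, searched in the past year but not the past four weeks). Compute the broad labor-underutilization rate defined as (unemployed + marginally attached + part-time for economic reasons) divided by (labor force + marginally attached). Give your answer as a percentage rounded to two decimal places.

Broad underutilization rate ≈ 12.97%.

Labor force = 2,482.75 + 236.14 = 2,718.89 thousand.
Numerator = 236.14 + 32.70 + 88.15 = 356.99 thousand.
Denominator = 2,718.89 + 32.70 = 2,751.59 thousand.
Broad rate = 356.99 / 2,751.59 = 12.97%.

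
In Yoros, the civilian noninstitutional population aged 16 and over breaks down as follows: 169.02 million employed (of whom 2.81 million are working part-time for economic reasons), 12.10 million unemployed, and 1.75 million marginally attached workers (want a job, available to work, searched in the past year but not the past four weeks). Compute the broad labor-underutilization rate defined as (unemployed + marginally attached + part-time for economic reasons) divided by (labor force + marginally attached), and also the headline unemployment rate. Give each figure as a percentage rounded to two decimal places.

Labor force = 169.02 + 12.10 = 181.12 million.
Numerator = 12.10 + 1.75 + 2.81 = 16.66 million.
Denominator = 181.12 + 1.75 = 182.87 million.
Broad rate = 16.66 / 182.87 = 9.11%.
Headline unemployment rate = 12.10 / 181.12 = 6.68%.

Broad underutilization rate ≈ 9.11%; headline unemployment rate ≈ 6.68%.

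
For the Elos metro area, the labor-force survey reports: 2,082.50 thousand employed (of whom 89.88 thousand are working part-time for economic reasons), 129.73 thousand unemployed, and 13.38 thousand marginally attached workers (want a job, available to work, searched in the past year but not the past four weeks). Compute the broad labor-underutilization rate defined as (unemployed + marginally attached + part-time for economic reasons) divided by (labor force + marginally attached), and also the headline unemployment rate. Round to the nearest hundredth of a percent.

Labor force = 2,082.50 + 129.73 = 2,212.23 thousand.
Numerator = 129.73 + 13.38 + 89.88 = 232.99 thousand.
Denominator = 2,212.23 + 13.38 = 2,225.61 thousand.
Broad rate = 232.99 / 2,225.61 = 10.47%.
Headline unemployment rate = 129.73 / 2,212.23 = 5.86%.

Broad underutilization rate ≈ 10.47%; headline unemployment rate ≈ 5.86%.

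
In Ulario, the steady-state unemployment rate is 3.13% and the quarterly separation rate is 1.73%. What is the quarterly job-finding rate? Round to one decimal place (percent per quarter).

From u* = s/(s+f): f = s·(1−u)/u.
f = 1.73 × (1 − 0.0313) / 0.0313 = 1.6759 / 0.0313 ≈ 53.5% per quarter.

Job-finding rate ≈ 53.5% per quarter.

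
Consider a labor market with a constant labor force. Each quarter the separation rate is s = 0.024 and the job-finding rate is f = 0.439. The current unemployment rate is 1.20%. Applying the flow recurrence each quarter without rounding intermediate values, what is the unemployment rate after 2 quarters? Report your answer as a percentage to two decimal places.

Unemployment rate after two quarters ≈ 4.03%.

With a fixed labor force, u_{t+1} = u_t + s·(1−u_t) − f·u_t = u_t·(1−s−f) + s.
Here 1−s−f = 0.537 and s = 0.024.
u_1 = 0.012000 × 0.537 + 0.024 = 0.030444.
u_2 = 0.030444 × 0.537 + 0.024 = 0.040348.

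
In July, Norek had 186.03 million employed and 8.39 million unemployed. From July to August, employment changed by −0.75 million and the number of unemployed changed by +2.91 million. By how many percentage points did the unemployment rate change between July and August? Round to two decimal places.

The unemployment rate changed by +1.43 percentage points.

July: labor force = 186.03 + 8.39 = 194.42; u = 8.39/194.42 = 4.32%.
August: labor force = 185.28 + 11.30 = 196.58; u = 11.30/196.58 = 5.75%.
Change = 5.75% − 4.32% = +1.43 pp.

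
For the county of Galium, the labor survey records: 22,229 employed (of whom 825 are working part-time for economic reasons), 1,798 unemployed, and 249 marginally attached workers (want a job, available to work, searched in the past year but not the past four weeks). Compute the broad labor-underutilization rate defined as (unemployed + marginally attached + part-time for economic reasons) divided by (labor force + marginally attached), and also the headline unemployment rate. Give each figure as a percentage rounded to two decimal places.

Broad underutilization rate ≈ 11.83%; headline unemployment rate ≈ 7.48%.

Labor force = 22,229 + 1,798 = 24,027.
Numerator = 1,798 + 249 + 825 = 2,872.
Denominator = 24,027 + 249 = 24,276.
Broad rate = 2,872 / 24,276 = 11.83%.
Headline unemployment rate = 1,798 / 24,027 = 7.48%.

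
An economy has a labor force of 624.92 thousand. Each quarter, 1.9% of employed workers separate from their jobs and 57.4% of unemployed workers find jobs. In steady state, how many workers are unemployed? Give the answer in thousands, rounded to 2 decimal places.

About 20.02 thousand are unemployed in steady state.

Steady-state unemployment rate u* = s/(s+f) = 1.9/(1.9+57.4) = 0.032040.
Unemployed = u* × labor force = 0.032040 × 624.92 ≈ 20.02 thousand.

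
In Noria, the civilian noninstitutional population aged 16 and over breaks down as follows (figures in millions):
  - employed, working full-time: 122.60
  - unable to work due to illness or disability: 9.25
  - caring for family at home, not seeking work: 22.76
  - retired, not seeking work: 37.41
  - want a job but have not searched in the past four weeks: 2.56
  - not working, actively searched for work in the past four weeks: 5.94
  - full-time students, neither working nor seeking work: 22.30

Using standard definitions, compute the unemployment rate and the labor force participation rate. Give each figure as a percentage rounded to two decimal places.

Unemployment rate ≈ 4.62%; labor force participation rate ≈ 57.69%.

Employed = 122.60 million.
Unemployed = 5.94 million.
Labor force = 122.60 + 5.94 = 128.54 million.
Not in labor force = 9.25 + 22.76 + 37.41 + 2.56 + 22.30 = 94.28 million (those not working and not actively searching are outside the labor force — including those who want a job but have given up searching).
Civilian working-age population = 128.54 + 94.28 = 222.82 million.
Unemployment rate = 5.94 / 128.54 = 4.62%.
Labor force participation rate = 128.54 / 222.82 = 57.69%.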